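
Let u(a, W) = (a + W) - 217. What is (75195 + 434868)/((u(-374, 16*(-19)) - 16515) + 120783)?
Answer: 510063/103373 ≈ 4.9342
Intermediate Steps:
u(a, W) = -217 + W + a (u(a, W) = (W + a) - 217 = -217 + W + a)
(75195 + 434868)/((u(-374, 16*(-19)) - 16515) + 120783) = (75195 + 434868)/(((-217 + 16*(-19) - 374) - 16515) + 120783) = 510063/(((-217 - 304 - 374) - 16515) + 120783) = 510063/((-895 - 16515) + 120783) = 510063/(-17410 + 120783) = 510063/103373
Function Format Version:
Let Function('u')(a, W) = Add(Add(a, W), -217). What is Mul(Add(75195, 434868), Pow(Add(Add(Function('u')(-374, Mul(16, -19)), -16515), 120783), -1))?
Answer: Rational(510063, 103373) ≈ 4.9342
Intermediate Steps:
Function('u')(a, W) = Add(-217, W, a) (Function('u')(a, W) = Add(Add(W, a), -217) = Add(-217, W, a))
Mul(Add(75195, 434868), Pow(Add(Add(Function('u')(-374, Mul(16, -19)), -16515), 120783), -1)) = Mul(Add(75195, 434868), Pow(Add(Add(Add(-217, Mul(16, -19), -374), -16515), 120783), -1)) = Mul(510063, Pow(Add(Add(Add(-217, -304, -374), -16515), 120783), -1)) = Mul(510063, Pow(Add(Add(-895, -16515), 120783), -1)) = Mul(510063, Pow(Add(-17410, 120783), -1)) = Mul(510063, Pow(103373, -1)) = Mul(510063, Rational(1, 103373)) = Rational(510063, 103373)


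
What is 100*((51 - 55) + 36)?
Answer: 3200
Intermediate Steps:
100*((51 - 55) + 36) = 100*(-4 + 36) = 100*32 = 3200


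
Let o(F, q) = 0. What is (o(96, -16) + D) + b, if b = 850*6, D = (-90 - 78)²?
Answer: 33324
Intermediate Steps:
D = 28224 (D = (-168)² = 28224)
b = 5100
(o(96, -16) + D) + b = (0 + 28224) + 5100 = 28224 + 5100 = 33324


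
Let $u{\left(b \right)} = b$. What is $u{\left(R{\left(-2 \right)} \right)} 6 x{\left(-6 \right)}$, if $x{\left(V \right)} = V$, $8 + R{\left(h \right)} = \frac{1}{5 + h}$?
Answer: $276$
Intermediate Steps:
$R{\left(h \right)} = -8 + \frac{1}{5 + h}$
$u{\left(R{\left(-2 \right)} \right)} 6 x{\left(-6 \right)} = \frac{-39 - -16}{5 - 2} \cdot 6 \left(-6\right) = \frac{-39 + 16}{3} \cdot 6 \left(-6\right) = \frac{1}{3} \left(-23\right) 6 \left(-6\right) = \left(- \frac{23}{3}\right) 6 \left(-6\right) = \left(-46\right) \left(-6\right) = 276$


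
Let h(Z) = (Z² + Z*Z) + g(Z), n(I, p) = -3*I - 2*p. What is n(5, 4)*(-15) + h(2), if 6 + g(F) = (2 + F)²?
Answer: 363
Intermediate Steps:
g(F) = -6 + (2 + F)²
h(Z) = -6 + (2 + Z)² + 2*Z² (h(Z) = (Z² + Z*Z) + (-6 + (2 + Z)²) = (Z² + Z²) + (-6 + (2 + Z)²) = 2*Z² + (-6 + (2 + Z)²) = -6 + (2 + Z)² + 2*Z²)
n(5, 4)*(-15) + h(2) = (-3*5 - 2*4)*(-15) + (-2 + 3*2² + 4*2) = (-15 - 8)*(-15) + (-2 + 3*4 + 8) = -23*(-15) + (-2 + 12 + 8) = 345 + 18 = 363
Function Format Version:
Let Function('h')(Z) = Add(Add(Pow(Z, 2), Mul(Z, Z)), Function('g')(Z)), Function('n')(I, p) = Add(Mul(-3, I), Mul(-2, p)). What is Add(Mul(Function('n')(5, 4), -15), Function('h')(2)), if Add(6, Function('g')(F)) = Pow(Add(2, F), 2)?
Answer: 363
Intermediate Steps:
Function('g')(F) = Add(-6, Pow(Add(2, F), 2))
Function('h')(Z) = Add(-6, Pow(Add(2, Z), 2), Mul(2, Pow(Z, 2))) (Function('h')(Z) = Add(Add(Pow(Z, 2), Mul(Z, Z)), Add(-6, Pow(Add(2, Z), 2))) = Add(Add(Pow(Z, 2), Pow(Z, 2)), Add(-6, Pow(Add(2, Z), 2))) = Add(Mul(2, Pow(Z, 2)), Add(-6, Pow(Add(2, Z), 2))) = Add(-6, Pow(Add(2, Z), 2), Mul(2, Pow(Z, 2))))
Add(Mul(Function('n')(5, 4), -15), Function('h')(2)) = Add(Mul(Add(Mul(-3, 5), Mul(-2, 4)), -15), Add(-2, Mul(3, Pow(2, 2)), Mul(4, 2))) = Add(Mul(Add(-15, -8), -15), Add(-2, Mul(3, 4), 8)) = Add(Mul(-23, -15), Add(-2, 12, 8)) = Add(345, 18) = 363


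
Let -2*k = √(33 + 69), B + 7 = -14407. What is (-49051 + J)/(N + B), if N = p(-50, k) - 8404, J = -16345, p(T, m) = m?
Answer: 994803952/347107399 - 65396*√102/1041322197 ≈ 2.8653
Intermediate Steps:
B = -14414 (B = -7 - 14407 = -14414)
k = -√102/2 (k = -√(33 + 69)/2 = -√102/2 ≈ -5.0498)
N = -8404 - √102/2 (N = -√102/2 - 8404 = -8404 - √102/2 ≈ -8409.0)
(-49051 + J)/(N + B) = (-49051 - 16345)/((-8404 - √102/2) - 14414) = -65396/(-22818 - √102/2)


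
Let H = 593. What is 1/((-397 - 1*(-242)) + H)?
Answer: 1/438 ≈ 0.0022831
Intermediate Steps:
1/((-397 - 1*(-242)) + H) = 1/((-397 - 1*(-242)) + 593) = 1/((-397 + 242) + 593) = 1/(-155 + 593) = 1/438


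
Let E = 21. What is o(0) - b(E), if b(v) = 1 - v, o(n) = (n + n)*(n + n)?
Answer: 20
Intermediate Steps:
o(n) = 4*n**2 (o(n) = (2*n)*(2*n) = 4*n**2)
o(0) - b(E) = 4*0**2 - (1 - 1*21) = 4*0 - (1 - 21) = 0 - 1*(-20) = 0 + 20 = 20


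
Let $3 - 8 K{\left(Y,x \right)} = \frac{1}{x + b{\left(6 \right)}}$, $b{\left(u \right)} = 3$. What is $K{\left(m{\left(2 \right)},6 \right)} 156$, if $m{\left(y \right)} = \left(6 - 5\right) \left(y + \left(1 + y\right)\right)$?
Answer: $\frac{169}{3} \approx 56.333$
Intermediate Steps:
$m{\left(y \right)} = 1 + 2 y$ ($m{\left(y \right)} = 1 \left(1 + 2 y\right) = 1 + 2 y$)
$K{\left(Y,x \right)} = \frac{3}{8} - \frac{1}{8 \left(3 + x\right)}$ ($K{\left(Y,x \right)} = \frac{3}{8} - \frac{1}{8 \left(x + 3\right)} = \frac{3}{8} - \frac{1}{8 \left(3 + x\right)}$)
$K{\left(m{\left(2 \right)},6 \right)} 156 = \frac{8 + 3 \cdot 6}{8 \left(3 + 6\right)} 156 = \frac{8 + 18}{8 \cdot 9} \cdot 156 = \frac{1}{8} \cdot \frac{1}{9} \cdot 26 \cdot 156 = \frac{13}{36} \cdot 156 = \frac{169}{3}$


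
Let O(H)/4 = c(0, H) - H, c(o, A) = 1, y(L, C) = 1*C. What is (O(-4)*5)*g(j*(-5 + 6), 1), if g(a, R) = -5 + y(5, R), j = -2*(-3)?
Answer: -400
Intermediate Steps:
j = 6
y(L, C) = C
O(H) = 4 - 4*H (O(H) = 4*(1 - H) = 4 - 4*H)
g(a, R) = -5 + R
(O(-4)*5)*g(j*(-5 + 6), 1) = ((4 - 4*(-4))*5)*(-5 + 1) = ((4 + 16)*5)*(-4) = (20*5)*(-4) = 100*(-4) = -400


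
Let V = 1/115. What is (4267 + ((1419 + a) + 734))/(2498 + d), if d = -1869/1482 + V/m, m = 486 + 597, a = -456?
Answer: 2758920840/1154980703 ≈ 2.3887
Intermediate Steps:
V = 1/115 ≈ 0.0086956
m = 1083
d = -4083739/3238170 (d = -1869/1482 + (1/115)/1083 = -1869*1/1482 + (1/115)*(1/1083) = -623/494 + 1/124545 = -4083739/3238170 ≈ -1.2611)
(4267 + ((1419 + a) + 734))/(2498 + d) = (4267 + ((1419 - 456) + 734))/(2498 - 4083739/3238170) = (4267 + (963 + 734))/(8084864921/3238170) = (4267 + 1697)*(3238170/8084864921) = 5964*(3238170/8084864921) = 2758920840/1154980703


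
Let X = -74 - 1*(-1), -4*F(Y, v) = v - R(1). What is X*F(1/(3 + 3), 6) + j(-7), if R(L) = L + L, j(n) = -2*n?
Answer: 87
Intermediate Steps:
R(L) = 2*L
F(Y, v) = ½ - v/4 (F(Y, v) = -(v - 2)/4 = -(-2 + v)/4 = ½ - v/4)
X = -73 (X = -74 + 1 = -73)
X*F(1/(3 + 3), 6) + j(-7) = -73*(½ - ¼*6) - 2*(-7) = -73*(½ - 3/2) + 14 = -73*(-1) + 14 = 73 + 14 = 87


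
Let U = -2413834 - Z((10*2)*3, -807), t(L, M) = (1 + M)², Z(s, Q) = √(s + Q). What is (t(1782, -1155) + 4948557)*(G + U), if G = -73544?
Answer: -15621412894194 - 18840819*I*√83 ≈ -1.5621e+13 - 1.7165e+8*I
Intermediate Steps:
Z(s, Q) = √(Q + s)
U = -2413834 - 3*I*√83 (U = -2413834 - √(-807 + (10*2)*3) = -2413834 - √(-807 + 20*3) = -2413834 - √(-807 + 60) = -2413834 - √(-747) = -2413834 - 3*I*√83 ≈ -2.4138e+6 - 27.331*I)
(t(1782, -1155) + 4948557)*(G + U) = ((1 - 1155)² + 4948557)*(-73544 + (-2413834 - 3*I*√83)) = ((-1154)² + 4948557)*(-2487378 - 3*I*√83) = (1331716 + 4948557)*(-2487378 - 3*I*√83) = 6280273*(-2487378 - 3*I*√83) = -15621412894194 - 18840819*I*√83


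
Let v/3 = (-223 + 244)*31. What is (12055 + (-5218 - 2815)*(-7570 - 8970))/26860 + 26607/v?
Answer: 2478334799/499596 ≈ 4960.7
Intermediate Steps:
v = 1953 (v = 3*((-223 + 244)*31) = 3*(21*31) = 3*651 = 1953)
(12055 + (-5218 - 2815)*(-7570 - 8970))/26860 + 26607/v = (12055 + (-5218 - 2815)*(-7570 - 8970))/26860 + 26607/1953 = (12055 - 8033*(-16540))*(1/26860) + 26607*(1/1953) = (12055 + 132865820)*(1/26860) + 1267/93 = 132877875*(1/26860) + 1267/93 = 26575575/5372 + 1267/93 = 2478334799/499596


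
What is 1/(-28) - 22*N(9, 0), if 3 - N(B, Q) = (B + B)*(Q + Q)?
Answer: -1849/28 ≈ -66.036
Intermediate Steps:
N(B, Q) = 3 - 4*B*Q (N(B, Q) = 3 - (B + B)*(Q + Q) = 3 - 2*B*2*Q = 3 - 4*B*Q)
1/(-28) - 22*N(9, 0) = 1/(-28) - 22*(3 - 4*9*0) = -1/28 - 22*(3 + 0) = -1/28 - 22*3 = -1/28 - 66 = -1849/28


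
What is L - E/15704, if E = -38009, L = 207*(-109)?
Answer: -354291343/15704 ≈ -22561.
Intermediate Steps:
L = -22563
L - E/15704 = -22563 - (-38009)/15704 = -22563 - 1*(-38009/15704) = -22563 + 38009/15704 = -354291343/15704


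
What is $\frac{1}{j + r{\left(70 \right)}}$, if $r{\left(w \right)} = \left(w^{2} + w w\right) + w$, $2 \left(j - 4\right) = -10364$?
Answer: $\frac{1}{4692} \approx 0.00021313$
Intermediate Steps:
$j = -5178$ ($j = 4 + \frac{1}{2} \left(-10364\right) = 4 - 5182 = -5178$)
$r{\left(w \right)} = w + 2 w^{2}$ ($r{\left(w \right)} = \left(w^{2} + w^{2}\right) + w = 2 w^{2} + w = w + 2 w^{2}$)
$\frac{1}{j + r{\left(70 \right)}} = \frac{1}{-5178 + 70 \left(1 + 2 \cdot 70\right)} = \frac{1}{-5178 + 70 \left(1 + 140\right)} = \frac{1}{-5178 + 70 \cdot 141} = \frac{1}{-5178 + 9870} = \frac{1}{4692}$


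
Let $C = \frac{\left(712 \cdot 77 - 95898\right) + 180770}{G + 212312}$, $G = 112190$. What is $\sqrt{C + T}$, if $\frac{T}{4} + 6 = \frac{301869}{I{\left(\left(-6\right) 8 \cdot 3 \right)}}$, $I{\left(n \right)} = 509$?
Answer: $\frac{2 \sqrt{4004742078276783757}}{82585759} \approx 48.463$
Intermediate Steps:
$T = \frac{1195260}{509}$ ($T = -24 + 4 \cdot \frac{301869}{509} = -24 + \frac{1207476}{509} = \frac{1195260}{509} \approx 2348.3$)
$C = \frac{69848}{162251}$ ($C = \frac{\left(712 \cdot 77 - 95898\right) + 180770}{112190 + 212312} = \frac{\left(54824 - 95898\right) + 180770}{324502} = \left(-41074 + 180770\right) \frac{1}{324502} = 139696 \cdot \frac{1}{324502} = \frac{69848}{162251} \approx 0.43049$)
$\sqrt{C + T} = \sqrt{\frac{69848}{162251} + \frac{1195260}{509}} = \sqrt{\frac{193967682892}{82585759}} = \frac{2 \sqrt{4004742078276783757}}{82585759}$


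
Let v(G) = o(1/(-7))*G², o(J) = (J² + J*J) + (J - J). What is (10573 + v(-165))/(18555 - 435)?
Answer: 572527/887880 ≈ 0.64482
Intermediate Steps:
o(J) = 2*J² (o(J) = (J² + J²) + 0 = 2*J² + 0 = 2*J²)
v(G) = 2*G²/49 (v(G) = (2*(1/(-7))²)*G² = (2*(-⅐)²)*G² = (2*(1/49))*G² = 2*G²/49)
(10573 + v(-165))/(18555 - 435) = (10573 + (2/49)*(-165)²)/(18555 - 435) = (10573 + (2/49)*27225)/18120 = (10573 + 54450/49)*(1/18120) = (572527/49)*(1/18120) = 572527/887880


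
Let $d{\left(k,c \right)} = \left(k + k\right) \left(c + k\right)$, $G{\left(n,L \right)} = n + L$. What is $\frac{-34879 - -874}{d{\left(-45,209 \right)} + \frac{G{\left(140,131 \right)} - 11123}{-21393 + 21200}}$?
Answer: $\frac{6562965}{2837828} \approx 2.3127$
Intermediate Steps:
$G{\left(n,L \right)} = L + n$
$d{\left(k,c \right)} = 2 k \left(c + k\right)$
$\frac{-34879 - -874}{d{\left(-45,209 \right)} + \frac{G{\left(140,131 \right)} - 11123}{-21393 + 21200}} = \frac{-34879 - -874}{2 \left(-45\right) \left(209 - 45\right) + \frac{\left(131 + 140\right) - 11123}{-21393 + 21200}} = \frac{-34879 + 874}{2 \left(-45\right) 164 + \frac{271 - 11123}{-193}} = - \frac{34005}{-14760 - - \frac{10852}{193}} = - \frac{34005}{-14760 + \frac{10852}{193}} = - \frac{34005}{- \frac{2837828}{193}} = \left(-34005\right) \left(- \frac{193}{2837828}\right) = \frac{6562965}{2837828}$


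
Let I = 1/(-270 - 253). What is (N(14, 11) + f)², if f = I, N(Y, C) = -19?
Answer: 98763844/273529 ≈ 361.07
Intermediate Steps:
I = -1/523 (I = 1/(-523) = -1/523 ≈ -0.0019120)
f = -1/523 ≈ -0.0019120
(N(14, 11) + f)² = (-19 - 1/523)² = (-9938/523)² = 98763844/273529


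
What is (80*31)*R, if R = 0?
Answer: 0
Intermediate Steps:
(80*31)*R = (80*31)*0 = 2480*0 = 0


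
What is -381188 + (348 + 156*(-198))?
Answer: -411728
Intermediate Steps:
-381188 + (348 + 156*(-198)) = -381188 + (348 - 30888) = -381188 - 30540 = -411728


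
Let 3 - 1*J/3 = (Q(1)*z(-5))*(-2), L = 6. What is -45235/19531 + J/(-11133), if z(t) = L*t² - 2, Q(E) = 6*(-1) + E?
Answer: -139019798/72479541 ≈ -1.9181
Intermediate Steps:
Q(E) = -6 + E
z(t) = -2 + 6*t² (z(t) = 6*t² - 2 = -2 + 6*t²)
J = -4431 (J = 9 - 3*(-6 + 1)*(-2 + 6*(-5)²)*(-2) = 9 - 3*(-5*(-2 + 6*25))*(-2) = 9 - 3*(-5*(-2 + 150))*(-2) = 9 - 3*(-5*148)*(-2) = 9 - (-2220)*(-2) = 9 - 3*1480 = 9 - 4440 = -4431)
-45235/19531 + J/(-11133) = -45235/19531 - 4431/(-11133) = -45235*1/19531 - 4431*(-1/11133) = -45235/19531 + 1477/3711 = -139019798/72479541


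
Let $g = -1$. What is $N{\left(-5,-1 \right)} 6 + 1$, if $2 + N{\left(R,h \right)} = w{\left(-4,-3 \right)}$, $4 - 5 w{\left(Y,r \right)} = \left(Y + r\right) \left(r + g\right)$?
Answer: $- \frac{199}{5} \approx -39.8$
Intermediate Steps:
$w{\left(Y,r \right)} = \frac{4}{5} - \frac{\left(-1 + r\right) \left(Y + r\right)}{5}$ ($w{\left(Y,r \right)} = \frac{4}{5} - \frac{\left(Y + r\right) \left(r - 1\right)}{5} = \frac{4}{5} - \frac{\left(Y + r\right) \left(-1 + r\right)}{5} = \frac{4}{5} - \frac{\left(-1 + r\right) \left(Y + r\right)}{5}$)
$N{\left(R,h \right)} = - \frac{34}{5}$ ($N{\left(R,h \right)} = -2 + \left(\frac{4}{5} - \frac{\left(-3\right)^{2}}{5} + \frac{1}{5} \left(-4\right) + \frac{1}{5} \left(-3\right) - \left(- \frac{4}{5}\right) \left(-3\right)\right) = -2 - \frac{24}{5} = - \frac{34}{5}$)
$N{\left(-5,-1 \right)} 6 + 1 = \left(- \frac{34}{5}\right) 6 + 1 = - \frac{204}{5} + 1 = - \frac{199}{5}$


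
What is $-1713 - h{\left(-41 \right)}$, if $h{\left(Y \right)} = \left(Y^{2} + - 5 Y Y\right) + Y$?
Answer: $5052$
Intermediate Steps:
$h{\left(Y \right)} = Y - 4 Y^{2}$ ($h{\left(Y \right)} = \left(Y^{2} - 5 Y^{2}\right) + Y = - 4 Y^{2} + Y = Y - 4 Y^{2}$)
$-1713 - h{\left(-41 \right)} = -1713 - - 41 \left(1 - -164\right) = -1713 - - 41 \left(1 + 164\right) = -1713 - \left(-41\right) 165 = -1713 - -6765 = -1713 + 6765 = 5052$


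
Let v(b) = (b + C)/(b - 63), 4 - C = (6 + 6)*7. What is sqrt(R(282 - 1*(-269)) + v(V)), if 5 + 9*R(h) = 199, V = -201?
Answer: sqrt(394130)/132 ≈ 4.7560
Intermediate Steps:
R(h) = 194/9 (R(h) = -5/9 + (1/9)*199 = -5/9 + 199/9 = 194/9)
C = -80 (C = 4 - (6 + 6)*7 = 4 - 12*7 = 4 - 1*84 = 4 - 84 = -80)
v(b) = (-80 + b)/(-63 + b) (v(b) = (b - 80)/(b - 63) = (-80 + b)/(-63 + b))
sqrt(R(282 - 1*(-269)) + v(V)) = sqrt(194/9 + (-80 - 201)/(-63 - 201)) = sqrt(194/9 - 281/(-264)) = sqrt(194/9 - 1/264*(-281)) = sqrt(194/9 + 281/264) = sqrt(17915/792) = sqrt(394130)/132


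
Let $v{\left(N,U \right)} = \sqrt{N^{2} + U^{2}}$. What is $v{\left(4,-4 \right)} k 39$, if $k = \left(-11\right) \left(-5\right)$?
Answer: $8580 \sqrt{2} \approx 12134.0$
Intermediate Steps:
$k = 55$
$v{\left(4,-4 \right)} k 39 = \sqrt{4^{2} + \left(-4\right)^{2}} \cdot 55 \cdot 39 = \sqrt{16 + 16} \cdot 55 \cdot 39 = \sqrt{32} \cdot 55 \cdot 39 = 4 \sqrt{2} \cdot 55 \cdot 39 = 220 \sqrt{2} \cdot 39 = 8580 \sqrt{2}$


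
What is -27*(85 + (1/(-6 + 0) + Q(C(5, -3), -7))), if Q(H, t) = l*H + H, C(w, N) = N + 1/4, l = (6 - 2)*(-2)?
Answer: -11241/4 ≈ -2810.3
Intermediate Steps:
l = -8 (l = 4*(-2) = -8)
C(w, N) = 1/4 + N (C(w, N) = N + 1/4 = 1/4 + N)
Q(H, t) = -7*H (Q(H, t) = -8*H + H = -7*H)
-27*(85 + (1/(-6 + 0) + Q(C(5, -3), -7))) = -27*(85 + (1/(-6 + 0) - 7*(1/4 - 3))) = -27*(85 + (1/(-6) - 7*(-11/4))) = -27*(85 + (-1/6 + 77/4)) = -27*(85 + 229/12) = -27*1249/12 = -11241/4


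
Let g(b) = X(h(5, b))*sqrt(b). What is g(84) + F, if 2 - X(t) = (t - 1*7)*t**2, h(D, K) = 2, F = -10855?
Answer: -10855 + 44*sqrt(21) ≈ -10653.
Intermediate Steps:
X(t) = 2 - t**2*(-7 + t) (X(t) = 2 - (t - 1*7)*t**2 = 2 - (t - 7)*t**2 = 2 - (-7 + t)*t**2 = 2 - t**2*(-7 + t))
g(b) = 22*sqrt(b) (g(b) = (2 - 1*2**3 + 7*2**2)*sqrt(b) = (2 - 1*8 + 7*4)*sqrt(b) = (2 - 8 + 28)*sqrt(b) = 22*sqrt(b))
g(84) + F = 22*sqrt(84) - 10855 = 22*(2*sqrt(21)) - 10855 = 44*sqrt(21) - 10855 = -10855 + 44*sqrt(21)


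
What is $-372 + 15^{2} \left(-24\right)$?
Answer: $-5772$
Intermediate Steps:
$-372 + 15^{2} \left(-24\right) = -372 + 225 \left(-24\right) = -372 - 5400 = -5772$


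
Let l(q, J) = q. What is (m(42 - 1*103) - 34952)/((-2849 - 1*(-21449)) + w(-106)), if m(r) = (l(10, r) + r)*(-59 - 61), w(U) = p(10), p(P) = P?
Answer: -14416/9305 ≈ -1.5493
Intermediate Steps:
w(U) = 10
m(r) = -1200 - 120*r (m(r) = (10 + r)*(-59 - 61) = (10 + r)*(-120) = -1200 - 120*r)
(m(42 - 1*103) - 34952)/((-2849 - 1*(-21449)) + w(-106)) = ((-1200 - 120*(42 - 1*103)) - 34952)/((-2849 - 1*(-21449)) + 10) = ((-1200 - 120*(42 - 103)) - 34952)/((-2849 + 21449) + 10) = ((-1200 - 120*(-61)) - 34952)/(18600 + 10) = ((-1200 + 7320) - 34952)/18610 = (6120 - 34952)*(1/18610) = -28832*1/18610 = -14416/9305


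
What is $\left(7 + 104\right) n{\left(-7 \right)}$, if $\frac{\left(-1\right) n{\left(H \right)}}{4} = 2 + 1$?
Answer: $-1332$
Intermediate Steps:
$n{\left(H \right)} = -12$ ($n{\left(H \right)} = - 4 \left(2 + 1\right) = \left(-4\right) 3 = -12$)
$\left(7 + 104\right) n{\left(-7 \right)} = \left(7 + 104\right) \left(-12\right) = 111 \left(-12\right) = -1332$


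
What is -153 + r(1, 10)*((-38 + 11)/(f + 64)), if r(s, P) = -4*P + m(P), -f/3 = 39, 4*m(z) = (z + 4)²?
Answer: -7866/53 ≈ -148.42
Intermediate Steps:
m(z) = (4 + z)²/4 (m(z) = (z + 4)²/4 = (4 + z)²/4)
f = -117 (f = -3*39 = -117)
r(s, P) = -4*P + (4 + P)²/4
-153 + r(1, 10)*((-38 + 11)/(f + 64)) = -153 + (-4*10 + (4 + 10)²/4)*((-38 + 11)/(-117 + 64)) = -153 + (-40 + (¼)*14²)*(-27/(-53)) = -153 + (-40 + (¼)*196)*(-27*(-1/53)) = -153 + (-40 + 49)*(27/53) = -153 + 9*(27/53) = -153 + 243/53 = -7866/53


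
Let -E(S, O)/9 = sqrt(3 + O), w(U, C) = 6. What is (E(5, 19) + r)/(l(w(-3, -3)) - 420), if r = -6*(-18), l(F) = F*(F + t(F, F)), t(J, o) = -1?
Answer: -18/65 + 3*sqrt(22)/130 ≈ -0.16868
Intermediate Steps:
E(S, O) = -9*sqrt(3 + O)
l(F) = F*(-1 + F) (l(F) = F*(F - 1) = F*(-1 + F))
r = 108
(E(5, 19) + r)/(l(w(-3, -3)) - 420) = (-9*sqrt(3 + 19) + 108)/(6*(-1 + 6) - 420) = (-9*sqrt(22) + 108)/(6*5 - 420) = (108 - 9*sqrt(22))/(30 - 420) = (108 - 9*sqrt(22))/(-390) = (108 - 9*sqrt(22))*(-1/390) = -18/65 + 3*sqrt(22)/130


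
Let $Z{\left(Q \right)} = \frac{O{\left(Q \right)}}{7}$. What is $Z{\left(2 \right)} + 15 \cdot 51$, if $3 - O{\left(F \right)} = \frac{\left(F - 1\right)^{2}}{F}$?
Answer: $\frac{10715}{14} \approx 765.36$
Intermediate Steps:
$O{\left(F \right)} = 3 - \frac{\left(-1 + F\right)^{2}}{F}$ ($O{\left(F \right)} = 3 - \frac{\left(F - 1\right)^{2}}{F} = 3 - \frac{\left(-1 + F\right)^{2}}{F}$)
$Z{\left(Q \right)} = \frac{3}{7} - \frac{\left(-1 + Q\right)^{2}}{7 Q}$ ($Z{\left(Q \right)} = \frac{3 - \frac{\left(-1 + Q\right)^{2}}{Q}}{7} = \left(3 - \frac{\left(-1 + Q\right)^{2}}{Q}\right) \frac{1}{7} = \frac{3}{7} - \frac{\left(-1 + Q\right)^{2}}{7 Q}$)
$Z{\left(2 \right)} + 15 \cdot 51 = \frac{- \left(-1 + 2\right)^{2} + 3 \cdot 2}{7 \cdot 2} + 15 \cdot 51 = \frac{1}{7} \cdot \frac{1}{2} \left(- 1^{2} + 6\right) + 765 = \frac{1}{7} \cdot \frac{1}{2} \left(\left(-1\right) 1 + 6\right) + 765 = \frac{1}{7} \cdot \frac{1}{2} \left(-1 + 6\right) + 765 = \frac{1}{7} \cdot \frac{1}{2} \cdot 5 + 765 = \frac{5}{14} + 765 = \frac{10715}{14}$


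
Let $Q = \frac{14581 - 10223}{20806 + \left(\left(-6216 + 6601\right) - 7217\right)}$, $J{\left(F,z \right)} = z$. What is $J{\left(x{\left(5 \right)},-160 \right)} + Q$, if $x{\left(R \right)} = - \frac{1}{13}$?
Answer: $- \frac{1115741}{6987} \approx -159.69$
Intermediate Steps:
$x{\left(R \right)} = - \frac{1}{13}$ ($x{\left(R \right)} = \left(-1\right) \frac{1}{13} = - \frac{1}{13}$)
$Q = \frac{2179}{6987}$ ($Q = \frac{4358}{20806 + \left(385 - 7217\right)} = \frac{4358}{20806 - 6832} = \frac{4358}{13974} = 4358 \cdot \frac{1}{13974} = \frac{2179}{6987} \approx 0.31186$)
$J{\left(x{\left(5 \right)},-160 \right)} + Q = -160 + \frac{2179}{6987} = - \frac{1115741}{6987}$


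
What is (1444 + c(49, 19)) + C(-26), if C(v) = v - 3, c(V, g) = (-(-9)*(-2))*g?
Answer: 1073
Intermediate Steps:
c(V, g) = -18*g (c(V, g) = (-3*6)*g = -18*g)
C(v) = -3 + v
(1444 + c(49, 19)) + C(-26) = (1444 - 18*19) + (-3 - 26) = (1444 - 342) - 29 = 1102 - 29 = 1073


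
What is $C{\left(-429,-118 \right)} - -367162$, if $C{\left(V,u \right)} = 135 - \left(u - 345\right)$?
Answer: $367760$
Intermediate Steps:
$C{\left(V,u \right)} = 480 - u$ ($C{\left(V,u \right)} = 135 - \left(-345 + u\right) = 480 - u$)
$C{\left(-429,-118 \right)} - -367162 = \left(480 - -118\right) - -367162 = \left(480 + 118\right) + 367162 = 598 + 367162 = 367760$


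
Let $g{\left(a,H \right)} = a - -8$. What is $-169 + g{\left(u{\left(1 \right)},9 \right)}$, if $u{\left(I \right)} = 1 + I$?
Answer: $-159$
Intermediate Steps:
$g{\left(a,H \right)} = 8 + a$ ($g{\left(a,H \right)} = a + 8 = 8 + a$)
$-169 + g{\left(u{\left(1 \right)},9 \right)} = -169 + \left(8 + \left(1 + 1\right)\right) = -169 + \left(8 + 2\right) = -169 + 10 = -159$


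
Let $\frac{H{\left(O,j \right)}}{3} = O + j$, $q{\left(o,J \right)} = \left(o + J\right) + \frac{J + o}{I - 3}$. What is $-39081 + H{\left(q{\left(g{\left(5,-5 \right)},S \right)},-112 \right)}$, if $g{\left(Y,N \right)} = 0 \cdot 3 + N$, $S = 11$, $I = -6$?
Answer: $-39401$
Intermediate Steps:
$g{\left(Y,N \right)} = N$ ($g{\left(Y,N \right)} = 0 + N = N$)
$q{\left(o,J \right)} = \frac{8 J}{9} + \frac{8 o}{9}$ ($q{\left(o,J \right)} = \left(o + J\right) + \frac{J + o}{-6 - 3} = \left(J + o\right) + \frac{J + o}{-9} = \left(J + o\right) + \left(J + o\right) \left(- \frac{1}{9}\right) = \left(J + o\right) - \left(\frac{J}{9} + \frac{o}{9}\right) = \frac{8 J}{9} + \frac{8 o}{9}$)
$H{\left(O,j \right)} = 3 O + 3 j$ ($H{\left(O,j \right)} = 3 \left(O + j\right) = 3 O + 3 j$)
$-39081 + H{\left(q{\left(g{\left(5,-5 \right)},S \right)},-112 \right)} = -39081 + \left(3 \left(\frac{8}{9} \cdot 11 + \frac{8}{9} \left(-5\right)\right) + 3 \left(-112\right)\right) = -39081 - \left(336 - 3 \left(\frac{88}{9} - \frac{40}{9}\right)\right) = -39081 + \left(3 \cdot \frac{16}{3} - 336\right) = -39081 + \left(16 - 336\right) = -39081 - 320 = -39401$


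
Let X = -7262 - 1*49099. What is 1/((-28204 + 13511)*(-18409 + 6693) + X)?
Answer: 1/172086827 ≈ 5.8110e-9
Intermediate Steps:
X = -56361 (X = -7262 - 49099 = -56361)
1/((-28204 + 13511)*(-18409 + 6693) + X) = 1/((-28204 + 13511)*(-18409 + 6693) - 56361) = 1/(-14693*(-11716) - 56361) = 1/(172143188 - 56361) = 1/172086827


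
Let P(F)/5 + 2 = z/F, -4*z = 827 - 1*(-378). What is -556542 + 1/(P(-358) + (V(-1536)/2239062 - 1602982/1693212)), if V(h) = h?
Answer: -848529287200897027278/1524645149857933 ≈ -5.5654e+5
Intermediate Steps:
z = -1205/4 (z = -(827 - 1*(-378))/4 = -(827 + 378)/4 = -1/4*1205 = -1205/4 ≈ -301.25)
P(F) = -10 - 6025/(4*F) (P(F) = -10 + 5*(-1205/(4*F)) = -10 - 6025/(4*F))
-556542 + 1/(P(-358) + (V(-1536)/2239062 - 1602982/1693212)) = -556542 + 1/((-10 - 6025/4/(-358)) + (-1536/2239062 - 1602982/1693212)) = -556542 + 1/((-10 - 6025/4*(-1/358)) + (-1536*1/2239062 - 1602982*1/1693212)) = -556542 + 1/((-10 + 6025/1432) + (-256/373177 - 801491/846606)) = -556542 + 1/(-8295/1432 - 299314738043/315933887262) = -556542 + 1/(-1524645149857933/226208663279592) = -556542 - 226208663279592/1524645149857933 = -848529287200897027278/1524645149857933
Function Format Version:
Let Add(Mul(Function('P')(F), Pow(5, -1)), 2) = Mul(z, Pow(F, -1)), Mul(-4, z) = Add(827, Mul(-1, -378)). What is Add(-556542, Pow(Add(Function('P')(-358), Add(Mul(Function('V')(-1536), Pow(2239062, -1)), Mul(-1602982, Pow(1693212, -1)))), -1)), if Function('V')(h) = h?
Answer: Rational(-848529287200897027278, 1524645149857933) ≈ -5.5654e+5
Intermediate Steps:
z = Rational(-1205, 4) (z = Mul(Rational(-1, 4), Add(827, Mul(-1, -378))) = Mul(Rational(-1, 4), Add(827, 378)) = Mul(Rational(-1, 4), 1205) = Rational(-1205, 4) ≈ -301.25)
Function('P')(F) = Add(-10, Mul(Rational(-6025, 4), Pow(F, -1))) (Function('P')(F) = Add(-10, Mul(5, Mul(Rational(-1205, 4), Pow(F, -1)))) = Add(-10, Mul(Rational(-6025, 4), Pow(F, -1))))
Add(-556542, Pow(Add(Function('P')(-358), Add(Mul(Function('V')(-1536), Pow(2239062, -1)), Mul(-1602982, Pow(1693212, -1)))), -1)) = Add(-556542, Pow(Add(Add(-10, Mul(Rational(-6025, 4), Pow(-358, -1))), Add(Mul(-1536, Pow(2239062, -1)), Mul(-1602982, Pow(1693212, -1)))), -1)) = Add(-556542, Pow(Add(Add(-10, Mul(Rational(-6025, 4), Rational(-1, 358))), Add(Mul(-1536, Rational(1, 2239062)), Mul(-1602982, Rational(1, 1693212)))), -1)) = Add(-556542, Pow(Add(Add(-10, Rational(6025, 1432)), Add(Rational(-256, 373177), Rational(-801491, 846606))), -1)) = Add(-556542, Pow(Add(Rational(-8295, 1432), Rational(-299314738043, 315933887262)), -1)) = Add(-556542, Pow(Rational(-1524645149857933, 226208663279592), -1)) = Add(-556542, Rational(-226208663279592, 1524645149857933)) = Rational(-848529287200897027278, 1524645149857933)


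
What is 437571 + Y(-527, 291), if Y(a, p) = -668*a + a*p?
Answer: 636250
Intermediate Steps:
437571 + Y(-527, 291) = 437571 - 527*(-668 + 291) = 437571 - 527*(-377) = 437571 + 198679 = 636250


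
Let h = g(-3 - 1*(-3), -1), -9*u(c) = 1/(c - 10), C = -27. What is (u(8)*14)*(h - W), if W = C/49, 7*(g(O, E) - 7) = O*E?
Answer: 370/63 ≈ 5.8730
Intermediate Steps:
g(O, E) = 7 + E*O/7 (g(O, E) = 7 + (O*E)/7 = 7 + (E*O)/7 = 7 + E*O/7)
u(c) = -1/(9*(-10 + c)) (u(c) = -1/(9*(c - 10)) = -1/(9*(-10 + c)))
W = -27/49 ≈ -0.55102
h = 7 (h = 7 + (⅐)*(-1)*(-3 - 1*(-3)) = 7 + (⅐)*(-1)*(-3 + 3) = 7 + (⅐)*(-1)*0 = 7 + 0 = 7)
(u(8)*14)*(h - W) = (-1/(-90 + 9*8)*14)*(7 - 1*(-27/49)) = (-1/(-90 + 72)*14)*(7 + 27/49) = (-1/(-18)*14)*(370/49) = (-1*(-1/18)*14)*(370/49) = ((1/18)*14)*(370/49) = (7/9)*(370/49) = 370/63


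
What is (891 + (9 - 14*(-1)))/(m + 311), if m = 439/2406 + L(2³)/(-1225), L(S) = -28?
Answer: 384839700/131032999 ≈ 2.9370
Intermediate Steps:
m = 86449/421050 (m = 439/2406 - 28/(-1225) = 439*(1/2406) - 28*(-1/1225) = 439/2406 + 4/175 = 86449/421050 ≈ 0.20532)
(891 + (9 - 14*(-1)))/(m + 311) = (891 + (9 - 14*(-1)))/(86449/421050 + 311) = (891 + (9 + 14))/(131032999/421050) = (891 + 23)*(421050/131032999) = 914*(421050/131032999) = 384839700/131032999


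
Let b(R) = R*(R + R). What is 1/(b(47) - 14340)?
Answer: -1/9922 ≈ -0.00010079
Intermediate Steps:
b(R) = 2*R² (b(R) = R*(2*R) = 2*R²)
1/(b(47) - 14340) = 1/(2*47² - 14340) = 1/(2*2209 - 14340) = 1/(4418 - 14340) = 1/(-9922) = -1/9922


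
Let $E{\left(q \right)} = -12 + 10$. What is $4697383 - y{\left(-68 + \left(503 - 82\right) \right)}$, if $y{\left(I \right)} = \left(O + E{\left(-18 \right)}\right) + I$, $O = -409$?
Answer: $4697441$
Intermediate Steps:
$E{\left(q \right)} = -2$
$y{\left(I \right)} = -411 + I$ ($y{\left(I \right)} = \left(-409 - 2\right) + I = -411 + I$)
$4697383 - y{\left(-68 + \left(503 - 82\right) \right)} = 4697383 - \left(-411 + \left(-68 + \left(503 - 82\right)\right)\right) = 4697383 - \left(-411 + \left(-68 + 421\right)\right) = 4697383 - \left(-411 + 353\right) = 4697383 - -58 = 4697383 + 58 = 4697441$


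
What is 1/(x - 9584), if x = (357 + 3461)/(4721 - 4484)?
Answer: -237/2267590 ≈ -0.00010452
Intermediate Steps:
x = 3818/237 ≈ 16.110
1/(x - 9584) = 1/(3818/237 - 9584) = 1/(-2267590/237) = -237/2267590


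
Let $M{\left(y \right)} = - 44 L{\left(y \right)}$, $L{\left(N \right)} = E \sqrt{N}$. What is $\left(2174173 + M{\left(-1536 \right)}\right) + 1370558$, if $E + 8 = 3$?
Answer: $3544731 + 3520 i \sqrt{6} \approx 3.5447 \cdot 10^{6} + 8622.2 i$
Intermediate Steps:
$E = -5$ ($E = -8 + 3 = -5$)
$L{\left(N \right)} = - 5 \sqrt{N}$
$M{\left(y \right)} = 220 \sqrt{y}$ ($M{\left(y \right)} = - 44 \left(- 5 \sqrt{y}\right) = 220 \sqrt{y}$)
$\left(2174173 + M{\left(-1536 \right)}\right) + 1370558 = \left(2174173 + 220 \sqrt{-1536}\right) + 1370558 = \left(2174173 + 220 \cdot 16 i \sqrt{6}\right) + 1370558 = \left(2174173 + 3520 i \sqrt{6}\right) + 1370558 = 3544731 + 3520 i \sqrt{6}$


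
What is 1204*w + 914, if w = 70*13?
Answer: 1096554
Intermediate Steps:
w = 910
1204*w + 914 = 1204*910 + 914 = 1095640 + 914 = 1096554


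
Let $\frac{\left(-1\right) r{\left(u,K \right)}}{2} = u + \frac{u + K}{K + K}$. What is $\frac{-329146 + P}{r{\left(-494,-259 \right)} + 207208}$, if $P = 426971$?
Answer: $\frac{1948975}{4147847} \approx 0.46988$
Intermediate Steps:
$r{\left(u,K \right)} = - 2 u - \frac{K + u}{K}$ ($r{\left(u,K \right)} = - 2 \left(u + \frac{u + K}{K + K}\right) = - 2 \left(u + \frac{K + u}{2 K}\right) = - 2 u - \frac{K + u}{K}$)
$\frac{-329146 + P}{r{\left(-494,-259 \right)} + 207208} = \frac{-329146 + 426971}{\left(-1 - -988 - - \frac{494}{-259}\right) + 207208} = \frac{97825}{\left(-1 + 988 - \left(-494\right) \left(- \frac{1}{259}\right)\right) + 207208} = \frac{97825}{\left(-1 + 988 - \frac{494}{259}\right) + 207208} = \frac{97825}{\frac{255139}{259} + 207208} = \frac{97825}{\frac{53922011}{259}} = 97825 \cdot \frac{259}{53922011} = \frac{1948975}{4147847}$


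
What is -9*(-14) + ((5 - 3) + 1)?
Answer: 129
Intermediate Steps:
-9*(-14) + ((5 - 3) + 1) = 126 + (2 + 1) = 126 + 3 = 129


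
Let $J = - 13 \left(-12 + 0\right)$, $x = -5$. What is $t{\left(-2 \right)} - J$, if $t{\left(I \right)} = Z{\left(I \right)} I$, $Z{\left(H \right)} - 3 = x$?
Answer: $-152$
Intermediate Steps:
$Z{\left(H \right)} = -2$ ($Z{\left(H \right)} = 3 - 5 = -2$)
$J = 156$ ($J = \left(-13\right) \left(-12\right) = 156$)
$t{\left(I \right)} = - 2 I$
$t{\left(-2 \right)} - J = \left(-2\right) \left(-2\right) - 156 = 4 - 156 = -152$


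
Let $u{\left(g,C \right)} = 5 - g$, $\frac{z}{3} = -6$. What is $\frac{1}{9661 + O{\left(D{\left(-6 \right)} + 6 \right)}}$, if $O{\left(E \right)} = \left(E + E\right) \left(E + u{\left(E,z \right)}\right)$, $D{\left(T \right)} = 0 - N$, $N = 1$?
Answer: $\frac{1}{9711} \approx 0.00010298$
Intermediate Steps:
$z = -18$ ($z = 3 \left(-6\right) = -18$)
$D{\left(T \right)} = -1$ ($D{\left(T \right)} = 0 - 1 = -1$)
$O{\left(E \right)} = 10 E$ ($O{\left(E \right)} = \left(E + E\right) \left(E - \left(-5 + E\right)\right) = 2 E 5 = 10 E$)
$\frac{1}{9661 + O{\left(D{\left(-6 \right)} + 6 \right)}} = \frac{1}{9661 + 10 \left(-1 + 6\right)} = \frac{1}{9661 + 10 \cdot 5} = \frac{1}{9661 + 50} = \frac{1}{9711}$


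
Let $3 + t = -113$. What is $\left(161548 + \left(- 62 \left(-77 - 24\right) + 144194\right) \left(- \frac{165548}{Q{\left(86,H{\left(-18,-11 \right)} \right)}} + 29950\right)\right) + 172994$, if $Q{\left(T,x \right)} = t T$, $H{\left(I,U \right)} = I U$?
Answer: $\frac{5622708663510}{1247} \approx 4.509 \cdot 10^{9}$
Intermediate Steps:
$t = -116$ ($t = -3 - 113 = -116$)
$Q{\left(T,x \right)} = - 116 T$
$\left(161548 + \left(- 62 \left(-77 - 24\right) + 144194\right) \left(- \frac{165548}{Q{\left(86,H{\left(-18,-11 \right)} \right)}} + 29950\right)\right) + 172994 = \left(161548 + \left(- 62 \left(-77 - 24\right) + 144194\right) \left(- \frac{165548}{\left(-116\right) 86} + 29950\right)\right) + 172994 = \left(161548 + \left(\left(-62\right) \left(-101\right) + 144194\right) \left(- \frac{165548}{-9976} + 29950\right)\right) + 172994 = \left(161548 + \left(6262 + 144194\right) \left(\left(-165548\right) \left(- \frac{1}{9976}\right) + 29950\right)\right) + 172994 = \left(161548 + 150456 \left(\frac{41387}{2494} + 29950\right)\right) + 172994 = \left(161548 + 150456 \cdot \frac{74736687}{2494}\right) + 172994 = \left(161548 + \frac{5622291489636}{1247}\right) + 172994 = \frac{5622492939992}{1247} + 172994 = \frac{5622708663510}{1247}$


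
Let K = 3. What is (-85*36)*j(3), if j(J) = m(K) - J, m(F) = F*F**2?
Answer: -73440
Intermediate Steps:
m(F) = F**3
j(J) = 27 - J (j(J) = 3**3 - J = 27 - J)
(-85*36)*j(3) = (-85*36)*(27 - 1*3) = -3060*(27 - 3) = -3060*24 = -73440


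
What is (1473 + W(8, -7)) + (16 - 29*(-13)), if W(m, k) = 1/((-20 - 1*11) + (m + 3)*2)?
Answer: 16793/9 ≈ 1865.9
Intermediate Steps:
W(m, k) = 1/(-25 + 2*m) (W(m, k) = 1/((-20 - 11) + (3 + m)*2) = 1/(-31 + (6 + 2*m)) = 1/(-25 + 2*m))
(1473 + W(8, -7)) + (16 - 29*(-13)) = (1473 + 1/(-25 + 2*8)) + (16 - 29*(-13)) = (1473 + 1/(-25 + 16)) + (16 + 377) = (1473 + 1/(-9)) + 393 = (1473 - ⅑) + 393 = 13256/9 + 393 = 16793/9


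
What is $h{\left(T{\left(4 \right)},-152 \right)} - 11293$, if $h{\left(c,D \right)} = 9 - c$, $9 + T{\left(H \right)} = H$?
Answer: $-11279$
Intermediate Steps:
$T{\left(H \right)} = -9 + H$
$h{\left(T{\left(4 \right)},-152 \right)} - 11293 = \left(9 - \left(-9 + 4\right)\right) - 11293 = \left(9 - -5\right) - 11293 = \left(9 + 5\right) - 11293 = 14 - 11293 = -11279$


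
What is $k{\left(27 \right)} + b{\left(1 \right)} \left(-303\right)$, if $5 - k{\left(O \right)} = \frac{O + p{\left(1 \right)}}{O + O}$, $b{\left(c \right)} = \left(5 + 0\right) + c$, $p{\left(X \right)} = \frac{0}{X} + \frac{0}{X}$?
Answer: $- \frac{3627}{2} \approx -1813.5$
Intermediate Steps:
$p{\left(X \right)} = 0$ ($p{\left(X \right)} = 0 + 0 = 0$)
$b{\left(c \right)} = 5 + c$
$k{\left(O \right)} = \frac{9}{2}$ ($k{\left(O \right)} = 5 - \frac{O + 0}{O + O} = 5 - \frac{O}{2 O} = 5 - O \frac{1}{2 O} = 5 - \frac{1}{2} = \frac{9}{2}$)
$k{\left(27 \right)} + b{\left(1 \right)} \left(-303\right) = \frac{9}{2} + \left(5 + 1\right) \left(-303\right) = \frac{9}{2} + 6 \left(-303\right) = \frac{9}{2} - 1818 = - \frac{3627}{2}$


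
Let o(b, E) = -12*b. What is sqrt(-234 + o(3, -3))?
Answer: 3*I*sqrt(30) ≈ 16.432*I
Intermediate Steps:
sqrt(-234 + o(3, -3)) = sqrt(-234 - 12*3) = sqrt(-234 - 36) = sqrt(-270) = 3*I*sqrt(30)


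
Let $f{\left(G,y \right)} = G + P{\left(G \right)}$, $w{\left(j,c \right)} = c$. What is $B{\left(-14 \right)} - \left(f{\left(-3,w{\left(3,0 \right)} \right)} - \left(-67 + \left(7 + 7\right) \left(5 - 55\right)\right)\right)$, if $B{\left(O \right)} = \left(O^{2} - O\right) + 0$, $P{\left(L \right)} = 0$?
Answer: $-554$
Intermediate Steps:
$f{\left(G,y \right)} = G$ ($f{\left(G,y \right)} = G + 0 = G$)
$B{\left(O \right)} = O^{2} - O$
$B{\left(-14 \right)} - \left(f{\left(-3,w{\left(3,0 \right)} \right)} - \left(-67 + \left(7 + 7\right) \left(5 - 55\right)\right)\right) = - 14 \left(-1 - 14\right) - \left(-3 - \left(-67 + \left(7 + 7\right) \left(5 - 55\right)\right)\right) = \left(-14\right) \left(-15\right) - \left(-3 - \left(-67 + 14 \left(-50\right)\right)\right) = 210 - \left(-3 + \left(67 - -700\right)\right) = 210 - \left(-3 + \left(67 + 700\right)\right) = 210 - \left(-3 + 767\right) = 210 - 764 = -554$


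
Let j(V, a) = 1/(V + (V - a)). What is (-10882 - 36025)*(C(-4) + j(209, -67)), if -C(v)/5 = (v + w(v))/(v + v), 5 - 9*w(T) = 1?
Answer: 454575737/4365 ≈ 1.0414e+5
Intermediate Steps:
w(T) = 4/9 (w(T) = 5/9 - 1/9*1 = 5/9 - 1/9 = 4/9)
j(V, a) = 1/(-a + 2*V)
C(v) = -5*(4/9 + v)/(2*v) (C(v) = -5*(v + 4/9)/(v + v) = -5*(4/9 + v)/(2*v))
(-10882 - 36025)*(C(-4) + j(209, -67)) = (-10882 - 36025)*((5/18)*(-4 - 9*(-4))/(-4) + 1/(-1*(-67) + 2*209)) = -46907*((5/18)*(-1/4)*(-4 + 36) + 1/(67 + 418)) = -46907*((5/18)*(-1/4)*32 + 1/485) = -46907*(-20/9 + 1/485) = -46907*(-9691/4365) = 454575737/4365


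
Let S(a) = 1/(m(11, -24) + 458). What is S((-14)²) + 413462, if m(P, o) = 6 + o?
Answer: 181923281/440 ≈ 4.1346e+5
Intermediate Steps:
S(a) = 1/440 (S(a) = 1/((6 - 24) + 458) = 1/(-18 + 458) = 1/440)
S((-14)²) + 413462 = 1/440 + 413462 = 181923281/440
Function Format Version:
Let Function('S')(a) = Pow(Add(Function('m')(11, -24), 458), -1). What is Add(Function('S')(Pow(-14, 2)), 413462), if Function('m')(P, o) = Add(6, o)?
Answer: Rational(181923281, 440) ≈ 4.1346e+5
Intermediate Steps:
Function('S')(a) = Rational(1, 440) (Function('S')(a) = Pow(Add(Add(6, -24), 458), -1) = Pow(Add(-18, 458), -1) = Pow(440, -1) = Rational(1, 440))
Add(Function('S')(Pow(-14, 2)), 413462) = Add(Rational(1, 440), 413462) = Rational(181923281, 440)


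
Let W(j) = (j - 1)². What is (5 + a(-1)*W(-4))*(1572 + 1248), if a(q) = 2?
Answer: 155100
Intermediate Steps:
W(j) = (-1 + j)²
(5 + a(-1)*W(-4))*(1572 + 1248) = (5 + 2*(-1 - 4)²)*(1572 + 1248) = (5 + 2*(-5)²)*2820 = (5 + 2*25)*2820 = (5 + 50)*2820 = 55*2820 = 155100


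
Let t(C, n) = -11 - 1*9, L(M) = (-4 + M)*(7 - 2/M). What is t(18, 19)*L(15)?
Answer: -4532/3 ≈ -1510.7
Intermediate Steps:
t(C, n) = -20 (t(C, n) = -11 - 9 = -20)
t(18, 19)*L(15) = -20*(-30 + 7*15 + 8/15) = -20*(-30 + 105 + 8*(1/15)) = -20*(-30 + 105 + 8/15) = -20*1133/15 = -4532/3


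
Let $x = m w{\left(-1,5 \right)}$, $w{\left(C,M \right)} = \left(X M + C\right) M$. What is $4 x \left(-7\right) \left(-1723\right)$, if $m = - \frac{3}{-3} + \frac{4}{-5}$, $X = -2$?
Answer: $-530684$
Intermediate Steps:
$w{\left(C,M \right)} = M \left(C - 2 M\right)$ ($w{\left(C,M \right)} = \left(- 2 M + C\right) M = \left(C - 2 M\right) M = M \left(C - 2 M\right)$)
$m = \frac{1}{5}$ ($m = \left(-3\right) \left(- \frac{1}{3}\right) + 4 \left(- \frac{1}{5}\right) = 1 - \frac{4}{5} = \frac{1}{5} \approx 0.2$)
$x = -11$ ($x = \frac{5 \left(-1 - 10\right)}{5} = \frac{5 \left(-11\right)}{5} = \frac{1}{5} \left(-55\right) = -11$)
$4 x \left(-7\right) \left(-1723\right) = 4 \left(-11\right) \left(-7\right) \left(-1723\right) = \left(-44\right) \left(-7\right) \left(-1723\right) = 308 \left(-1723\right) = -530684$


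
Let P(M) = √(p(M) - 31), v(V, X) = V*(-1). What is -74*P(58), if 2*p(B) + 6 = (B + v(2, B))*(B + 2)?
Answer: -74*√1646 ≈ -3002.3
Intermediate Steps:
v(V, X) = -V
p(B) = -3 + (-2 + B)*(2 + B)/2 (p(B) = -3 + ((B - 1*2)*(B + 2))/2 = -3 + ((B - 2)*(2 + B))/2 = -3 + ((-2 + B)*(2 + B))/2 = -3 + (-2 + B)*(2 + B)/2)
P(M) = √(-36 + M²/2) (P(M) = √((-5 + M²/2) - 31) = √(-36 + M²/2))
-74*P(58) = -37*√(-144 + 2*58²) = -37*√(-144 + 2*3364) = -37*√(-144 + 6728) = -37*√6584 = -37*2*√1646 = -74*√1646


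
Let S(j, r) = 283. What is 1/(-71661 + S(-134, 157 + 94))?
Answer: -1/71378 ≈ -1.4010e-5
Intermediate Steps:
1/(-71661 + S(-134, 157 + 94)) = 1/(-71661 + 283) = 1/(-71378) = -1/71378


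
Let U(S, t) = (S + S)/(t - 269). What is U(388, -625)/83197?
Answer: -388/37189059 ≈ -1.0433e-5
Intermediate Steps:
U(S, t) = 2*S/(-269 + t) (U(S, t) = (2*S)/(-269 + t) = 2*S/(-269 + t))
U(388, -625)/83197 = (2*388/(-269 - 625))/83197 = (2*388/(-894))*(1/83197) = (2*388*(-1/894))*(1/83197) = -388/447*1/83197 = -388/37189059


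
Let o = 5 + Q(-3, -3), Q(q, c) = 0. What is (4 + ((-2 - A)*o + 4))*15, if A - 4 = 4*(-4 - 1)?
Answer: 1170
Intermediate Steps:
A = -16 (A = 4 + 4*(-4 - 1) = 4 + 4*(-5) = 4 - 20 = -16)
o = 5 (o = 5 + 0 = 5)
(4 + ((-2 - A)*o + 4))*15 = (4 + ((-2 - 1*(-16))*5 + 4))*15 = (4 + ((-2 + 16)*5 + 4))*15 = (4 + (14*5 + 4))*15 = (4 + (70 + 4))*15 = (4 + 74)*15 = 78*15 = 1170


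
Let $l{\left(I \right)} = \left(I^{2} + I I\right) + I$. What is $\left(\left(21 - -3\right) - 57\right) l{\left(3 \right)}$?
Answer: $-693$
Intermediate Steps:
$l{\left(I \right)} = I + 2 I^{2}$ ($l{\left(I \right)} = \left(I^{2} + I^{2}\right) + I = 2 I^{2} + I = I + 2 I^{2}$)
$\left(\left(21 - -3\right) - 57\right) l{\left(3 \right)} = \left(\left(21 - -3\right) - 57\right) 3 \left(1 + 2 \cdot 3\right) = \left(\left(21 + 3\right) - 57\right) 3 \left(1 + 6\right) = \left(24 - 57\right) 3 \cdot 7 = \left(-33\right) 21 = -693$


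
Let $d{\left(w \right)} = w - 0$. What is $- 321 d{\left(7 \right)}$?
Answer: $-2247$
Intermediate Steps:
$d{\left(w \right)} = w$ ($d{\left(w \right)} = w + 0 = w$)
$- 321 d{\left(7 \right)} = \left(-321\right) 7 = -2247$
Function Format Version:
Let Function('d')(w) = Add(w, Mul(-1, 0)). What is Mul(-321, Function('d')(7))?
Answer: -2247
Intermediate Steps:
Function('d')(w) = w (Function('d')(w) = Add(w, 0) = w)
Mul(-321, Function('d')(7)) = Mul(-321, 7) = -2247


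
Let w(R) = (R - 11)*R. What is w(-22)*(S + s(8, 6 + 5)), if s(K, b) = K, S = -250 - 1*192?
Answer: -315084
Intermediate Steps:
S = -442 (S = -250 - 192 = -442)
w(R) = R*(-11 + R) (w(R) = (-11 + R)*R = R*(-11 + R))
w(-22)*(S + s(8, 6 + 5)) = (-22*(-11 - 22))*(-442 + 8) = -22*(-33)*(-434) = 726*(-434) = -315084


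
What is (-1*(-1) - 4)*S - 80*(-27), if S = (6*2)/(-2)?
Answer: 2178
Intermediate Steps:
S = -6 (S = 12*(-½) = -6)
(-1*(-1) - 4)*S - 80*(-27) = (-1*(-1) - 4)*(-6) - 80*(-27) = (1 - 4)*(-6) + 2160 = -3*(-6) + 2160 = 18 + 2160 = 2178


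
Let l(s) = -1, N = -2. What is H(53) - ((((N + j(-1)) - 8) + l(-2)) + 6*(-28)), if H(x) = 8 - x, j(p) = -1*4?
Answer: 138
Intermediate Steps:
j(p) = -4
H(53) - ((((N + j(-1)) - 8) + l(-2)) + 6*(-28)) = (8 - 1*53) - ((((-2 - 4) - 8) - 1) + 6*(-28)) = (8 - 53) - (((-6 - 8) - 1) - 168) = -45 - ((-14 - 1) - 168) = -45 - (-15 - 168) = -45 - 1*(-183) = -45 + 183 = 138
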